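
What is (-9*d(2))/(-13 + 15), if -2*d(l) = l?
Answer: 9/2 ≈ 4.5000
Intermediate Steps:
d(l) = -l/2
(-9*d(2))/(-13 + 15) = (-(-9)*2/2)/(-13 + 15) = -9*(-1)/2 = 9*(½) = 9/2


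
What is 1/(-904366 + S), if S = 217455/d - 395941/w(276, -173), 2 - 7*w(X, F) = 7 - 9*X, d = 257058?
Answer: -212415594/192338747596771 ≈ -1.1044e-6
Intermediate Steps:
w(X, F) = -5/7 + 9*X/7 (w(X, F) = 2/7 - (7 - 9*X)/7 = 2/7 + (-1 + 9*X/7) = -5/7 + 9*X/7)
S = -237306513367/212415594 (S = 217455/257058 - 395941/(-5/7 + (9/7)*276) = 217455*(1/257058) - 395941/(-5/7 + 2484/7) = 72485/85686 - 395941/2479/7 = 72485/85686 - 395941*7/2479 = 72485/85686 - 2771587/2479 = -237306513367/212415594 ≈ -1117.2)
1/(-904366 + S) = 1/(-904366 - 237306513367/212415594) = 1/(-192338747596771/212415594) = -212415594/192338747596771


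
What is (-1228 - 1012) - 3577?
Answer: -5817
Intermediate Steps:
(-1228 - 1012) - 3577 = -2240 - 3577 = -5817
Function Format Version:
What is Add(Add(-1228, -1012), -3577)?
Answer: -5817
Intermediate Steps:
Add(Add(-1228, -1012), -3577) = Add(-2240, -3577) = -5817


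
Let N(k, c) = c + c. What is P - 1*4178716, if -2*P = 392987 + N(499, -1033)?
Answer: -8748353/2 ≈ -4.3742e+6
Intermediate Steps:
N(k, c) = 2*c
P = -390921/2 (P = -(392987 + 2*(-1033))/2 = -(392987 - 2066)/2 = -½*390921 = -390921/2 ≈ -1.9546e+5)
P - 1*4178716 = -390921/2 - 1*4178716 = -390921/2 - 4178716 = -8748353/2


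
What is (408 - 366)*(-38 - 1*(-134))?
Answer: 4032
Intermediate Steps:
(408 - 366)*(-38 - 1*(-134)) = 42*(-38 + 134) = 42*96 = 4032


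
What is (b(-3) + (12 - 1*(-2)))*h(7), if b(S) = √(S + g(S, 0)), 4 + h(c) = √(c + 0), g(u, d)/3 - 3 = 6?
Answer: -2*(4 - √7)*(7 + √6) ≈ -25.594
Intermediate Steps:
g(u, d) = 27 (g(u, d) = 9 + 3*6 = 9 + 18 = 27)
h(c) = -4 + √c (h(c) = -4 + √(c + 0) = -4 + √c)
b(S) = √(27 + S) (b(S) = √(S + 27) = √(27 + S))
(b(-3) + (12 - 1*(-2)))*h(7) = (√(27 - 3) + (12 - 1*(-2)))*(-4 + √7) = (√24 + (12 + 2))*(-4 + √7) = (2*√6 + 14)*(-4 + √7) = (14 + 2*√6)*(-4 + √7) = (-4 + √7)*(14 + 2*√6)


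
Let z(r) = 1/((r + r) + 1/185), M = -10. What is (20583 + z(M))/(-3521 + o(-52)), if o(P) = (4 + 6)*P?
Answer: -76136332/14947659 ≈ -5.0935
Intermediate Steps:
o(P) = 10*P
z(r) = 1/(1/185 + 2*r) (z(r) = 1/(2*r + 1/185) = 1/(1/185 + 2*r))
(20583 + z(M))/(-3521 + o(-52)) = (20583 + 185/(1 + 370*(-10)))/(-3521 + 10*(-52)) = (20583 + 185/(1 - 3700))/(-3521 - 520) = (20583 + 185/(-3699))/(-4041) = (20583 + 185*(-1/3699))*(-1/4041) = (20583 - 185/3699)*(-1/4041) = (76136332/3699)*(-1/4041) = -76136332/14947659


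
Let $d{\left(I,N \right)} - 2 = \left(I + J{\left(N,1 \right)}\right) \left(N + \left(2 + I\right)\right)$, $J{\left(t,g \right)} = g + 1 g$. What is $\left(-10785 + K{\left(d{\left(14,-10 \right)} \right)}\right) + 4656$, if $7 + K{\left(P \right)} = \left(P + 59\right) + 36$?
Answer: $-5943$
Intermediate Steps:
$J{\left(t,g \right)} = 2 g$ ($J{\left(t,g \right)} = g + g = 2 g$)
$d{\left(I,N \right)} = 2 + \left(2 + I\right) \left(2 + I + N\right)$ ($d{\left(I,N \right)} = 2 + \left(I + 2 \cdot 1\right) \left(N + \left(2 + I\right)\right) = 2 + \left(I + 2\right) \left(2 + I + N\right) = 2 + \left(2 + I\right) \left(2 + I + N\right)$)
$K{\left(P \right)} = 88 + P$ ($K{\left(P \right)} = -7 + \left(\left(P + 59\right) + 36\right) = -7 + \left(\left(59 + P\right) + 36\right) = -7 + \left(95 + P\right) = 88 + P$)
$\left(-10785 + K{\left(d{\left(14,-10 \right)} \right)}\right) + 4656 = \left(-10785 + \left(88 + \left(6 + 14^{2} + 2 \left(-10\right) + 4 \cdot 14 + 14 \left(-10\right)\right)\right)\right) + 4656 = \left(-10785 + \left(88 + \left(6 + 196 - 20 + 56 - 140\right)\right)\right) + 4656 = \left(-10785 + \left(88 + 98\right)\right) + 4656 = \left(-10785 + 186\right) + 4656 = -10599 + 4656 = -5943$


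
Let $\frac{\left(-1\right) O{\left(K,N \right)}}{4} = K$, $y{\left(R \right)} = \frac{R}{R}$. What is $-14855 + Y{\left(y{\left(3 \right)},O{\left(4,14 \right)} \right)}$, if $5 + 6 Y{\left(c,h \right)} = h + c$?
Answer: $- \frac{44575}{3} \approx -14858.0$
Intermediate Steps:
$y{\left(R \right)} = 1$
$O{\left(K,N \right)} = - 4 K$
$Y{\left(c,h \right)} = - \frac{5}{6} + \frac{c}{6} + \frac{h}{6}$ ($Y{\left(c,h \right)} = - \frac{5}{6} + \frac{h + c}{6} = - \frac{5}{6} + \frac{c + h}{6} = - \frac{5}{6} + \left(\frac{c}{6} + \frac{h}{6}\right) = - \frac{5}{6} + \frac{c}{6} + \frac{h}{6}$)
$-14855 + Y{\left(y{\left(3 \right)},O{\left(4,14 \right)} \right)} = -14855 + \left(- \frac{5}{6} + \frac{1}{6} \cdot 1 + \frac{\left(-4\right) 4}{6}\right) = -14855 + \left(- \frac{5}{6} + \frac{1}{6} + \frac{1}{6} \left(-16\right)\right) = -14855 - \frac{10}{3} = - \frac{44575}{3}$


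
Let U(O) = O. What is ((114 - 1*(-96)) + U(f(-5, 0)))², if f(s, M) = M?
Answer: 44100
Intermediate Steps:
((114 - 1*(-96)) + U(f(-5, 0)))² = ((114 - 1*(-96)) + 0)² = ((114 + 96) + 0)² = (210 + 0)² = 210² = 44100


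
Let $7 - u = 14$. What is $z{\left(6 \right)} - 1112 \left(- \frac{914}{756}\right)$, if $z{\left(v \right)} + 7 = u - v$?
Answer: $\frac{250312}{189} \approx 1324.4$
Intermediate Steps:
$u = -7$ ($u = 7 - 14 = -7$)
$z{\left(v \right)} = -14 - v$ ($z{\left(v \right)} = -7 - \left(7 + v\right) = -14 - v$)
$z{\left(6 \right)} - 1112 \left(- \frac{914}{756}\right) = \left(-14 - 6\right) - 1112 \left(- \frac{914}{756}\right) = \left(-14 - 6\right) - 1112 \left(\left(-914\right) \frac{1}{756}\right) = -20 - - \frac{254092}{189} = -20 + \frac{254092}{189} = \frac{250312}{189}$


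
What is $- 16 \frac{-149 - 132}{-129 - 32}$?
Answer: $- \frac{4496}{161} \approx -27.925$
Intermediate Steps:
$- 16 \frac{-149 - 132}{-129 - 32} = - 16 \left(- \frac{281}{-161}\right) = - 16 \left(\left(-281\right) \left(- \frac{1}{161}\right)\right) = \left(-16\right) \frac{281}{161} = - \frac{4496}{161}$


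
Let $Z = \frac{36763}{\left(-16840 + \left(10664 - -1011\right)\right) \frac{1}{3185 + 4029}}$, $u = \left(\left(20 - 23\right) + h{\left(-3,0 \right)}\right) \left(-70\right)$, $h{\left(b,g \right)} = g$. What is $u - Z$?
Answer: $\frac{266292932}{5165} \approx 51557.0$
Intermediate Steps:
$u = 210$ ($u = \left(\left(20 - 23\right) + 0\right) \left(-70\right) = \left(-3 + 0\right) \left(-70\right) = \left(-3\right) \left(-70\right) = 210$)
$Z = - \frac{265208282}{5165}$ ($Z = \frac{36763}{\left(-16840 + \left(10664 + 1011\right)\right) \frac{1}{7214}} = \frac{36763}{\left(-16840 + 11675\right) \frac{1}{7214}} = \frac{36763}{\left(-5165\right) \frac{1}{7214}} = \frac{36763}{- \frac{5165}{7214}} = 36763 \left(- \frac{7214}{5165}\right) = - \frac{265208282}{5165} \approx -51347.0$)
$u - Z = 210 - - \frac{265208282}{5165} = 210 + \frac{265208282}{5165} = \frac{266292932}{5165}$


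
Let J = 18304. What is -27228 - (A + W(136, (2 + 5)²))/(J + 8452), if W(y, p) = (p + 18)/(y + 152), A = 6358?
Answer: -209813393155/7705728 ≈ -27228.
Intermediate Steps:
W(y, p) = (18 + p)/(152 + y)
-27228 - (A + W(136, (2 + 5)²))/(J + 8452) = -27228 - (6358 + (18 + (2 + 5)²)/(152 + 136))/(18304 + 8452) = -27228 - (6358 + (18 + 7²)/288)/26756 = -27228 - (6358 + (18 + 49)/288)/26756 = -27228 - (6358 + (1/288)*67)/26756 = -27228 - (6358 + 67/288)/26756 = -27228 - 1831171/(288*26756) = -27228 - 1*1831171/7705728 = -27228 - 1831171/7705728 = -209813393155/7705728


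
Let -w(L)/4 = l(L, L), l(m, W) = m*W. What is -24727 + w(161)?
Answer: -128411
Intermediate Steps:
l(m, W) = W*m
w(L) = -4*L² (w(L) = -4*L*L = -4*L²)
-24727 + w(161) = -24727 - 4*161² = -24727 - 4*25921 = -24727 - 103684 = -128411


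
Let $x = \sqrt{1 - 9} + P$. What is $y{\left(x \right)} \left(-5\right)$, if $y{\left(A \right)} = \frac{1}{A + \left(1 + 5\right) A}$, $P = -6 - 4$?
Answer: $\frac{25}{378} + \frac{5 i \sqrt{2}}{378} \approx 0.066138 + 0.018707 i$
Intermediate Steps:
$P = -10$ ($P = -6 - 4 = -10$)
$x = -10 + 2 i \sqrt{2}$ ($x = \sqrt{1 - 9} - 10 = \sqrt{-8} - 10 = 2 i \sqrt{2} - 10 = -10 + 2 i \sqrt{2} \approx -10.0 + 2.8284 i$)
$y{\left(A \right)} = \frac{1}{7 A}$ ($y{\left(A \right)} = \frac{1}{A + 6 A} = \frac{1}{7 A}$)
$y{\left(x \right)} \left(-5\right) = \frac{1}{7 \left(-10 + 2 i \sqrt{2}\right)} \left(-5\right) = - \frac{5}{7 \left(-10 + 2 i \sqrt{2}\right)}$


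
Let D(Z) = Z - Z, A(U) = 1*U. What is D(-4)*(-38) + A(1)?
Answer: 1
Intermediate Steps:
A(U) = U
D(Z) = 0
D(-4)*(-38) + A(1) = 0*(-38) + 1 = 0 + 1 = 1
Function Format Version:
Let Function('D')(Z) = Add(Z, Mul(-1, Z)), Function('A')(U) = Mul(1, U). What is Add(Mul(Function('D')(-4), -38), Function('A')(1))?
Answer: 1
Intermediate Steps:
Function('A')(U) = U
Function('D')(Z) = 0
Add(Mul(Function('D')(-4), -38), Function('A')(1)) = Add(Mul(0, -38), 1) = Add(0, 1) = 1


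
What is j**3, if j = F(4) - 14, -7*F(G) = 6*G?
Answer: -1815848/343 ≈ -5294.0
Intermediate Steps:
F(G) = -6*G/7
j = -122/7 (j = -6/7*4 - 14 = -24/7 - 14 = -122/7 ≈ -17.429)
j**3 = (-122/7)**3 = -1815848/343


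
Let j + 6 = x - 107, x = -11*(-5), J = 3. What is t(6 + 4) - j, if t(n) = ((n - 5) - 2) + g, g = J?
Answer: 64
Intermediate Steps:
x = 55
g = 3
t(n) = -4 + n (t(n) = ((n - 5) - 2) + 3 = ((-5 + n) - 2) + 3 = (-7 + n) + 3 = -4 + n)
j = -58 (j = -6 + (55 - 107) = -6 - 52 = -58)
t(6 + 4) - j = (-4 + (6 + 4)) - 1*(-58) = (-4 + 10) + 58 = 6 + 58 = 64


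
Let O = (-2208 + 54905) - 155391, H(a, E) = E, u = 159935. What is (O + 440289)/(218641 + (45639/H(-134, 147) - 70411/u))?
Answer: 2645669559925/1715878709431 ≈ 1.5419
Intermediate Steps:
O = -102694 (O = 52697 - 155391 = -102694)
(O + 440289)/(218641 + (45639/H(-134, 147) - 70411/u)) = (-102694 + 440289)/(218641 + (45639/147 - 70411/159935)) = 337595/(218641 + (45639*(1/147) - 70411*1/159935)) = 337595/(218641 + (15213/49 - 70411/159935)) = 337595/(218641 + 2429641016/7836815) = 337595/(1715878709431/7836815) = 337595*(7836815/1715878709431) = 2645669559925/1715878709431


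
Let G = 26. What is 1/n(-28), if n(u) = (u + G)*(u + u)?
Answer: 1/112 ≈ 0.0089286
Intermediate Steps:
n(u) = 2*u*(26 + u) (n(u) = (u + 26)*(u + u) = (26 + u)*(2*u) = 2*u*(26 + u))
1/n(-28) = 1/(2*(-28)*(26 - 28)) = 1/(2*(-28)*(-2)) = 1/112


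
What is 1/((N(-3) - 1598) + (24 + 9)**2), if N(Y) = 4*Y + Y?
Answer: -1/524 ≈ -0.0019084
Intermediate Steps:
N(Y) = 5*Y
1/((N(-3) - 1598) + (24 + 9)**2) = 1/((5*(-3) - 1598) + (24 + 9)**2) = 1/((-15 - 1598) + 33**2) = 1/(-1613 + 1089) = 1/(-524) = -1/524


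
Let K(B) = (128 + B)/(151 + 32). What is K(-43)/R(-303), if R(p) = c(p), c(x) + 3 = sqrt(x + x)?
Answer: -17/7503 - 17*I*sqrt(606)/22509 ≈ -0.0022658 - 0.018592*I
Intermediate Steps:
c(x) = -3 + sqrt(2)*sqrt(x) (c(x) = -3 + sqrt(x + x) = -3 + sqrt(2*x) = -3 + sqrt(2)*sqrt(x))
R(p) = -3 + sqrt(2)*sqrt(p)
K(B) = 128/183 + B/183 (K(B) = (128 + B)/183 = (128 + B)*(1/183) = 128/183 + B/183)
K(-43)/R(-303) = (128/183 + (1/183)*(-43))/(-3 + sqrt(2)*sqrt(-303)) = (128/183 - 43/183)/(-3 + sqrt(2)*(I*sqrt(303))) = 85/(183*(-3 + I*sqrt(606)))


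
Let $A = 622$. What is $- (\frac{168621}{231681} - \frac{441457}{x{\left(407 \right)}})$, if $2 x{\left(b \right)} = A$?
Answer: $\frac{34074919362}{24017597} \approx 1418.7$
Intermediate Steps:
$x{\left(b \right)} = 311$ ($x{\left(b \right)} = \frac{1}{2} \cdot 622 = 311$)
$- (\frac{168621}{231681} - \frac{441457}{x{\left(407 \right)}}) = - (\frac{168621}{231681} - \frac{441457}{311}) = - (168621 \cdot \frac{1}{231681} - \frac{441457}{311}) = - (\frac{56207}{77227} - \frac{441457}{311}) = \left(-1\right) \left(- \frac{34074919362}{24017597}\right) = \frac{34074919362}{24017597}$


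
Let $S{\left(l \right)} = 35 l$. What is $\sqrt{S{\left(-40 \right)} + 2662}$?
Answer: $\sqrt{1262} \approx 35.525$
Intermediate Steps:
$\sqrt{S{\left(-40 \right)} + 2662} = \sqrt{35 \left(-40\right) + 2662} = \sqrt{-1400 + 2662} = \sqrt{1262}$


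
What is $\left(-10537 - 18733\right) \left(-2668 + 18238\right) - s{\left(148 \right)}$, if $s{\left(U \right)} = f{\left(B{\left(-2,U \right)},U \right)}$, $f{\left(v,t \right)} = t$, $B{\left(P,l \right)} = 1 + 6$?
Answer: $-455734048$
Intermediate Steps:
$B{\left(P,l \right)} = 7$
$s{\left(U \right)} = U$
$\left(-10537 - 18733\right) \left(-2668 + 18238\right) - s{\left(148 \right)} = \left(-10537 - 18733\right) \left(-2668 + 18238\right) - 148 = \left(-29270\right) 15570 - 148 = -455733900 - 148 = -455734048$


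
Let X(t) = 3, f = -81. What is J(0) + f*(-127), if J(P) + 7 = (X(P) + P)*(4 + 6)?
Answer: 10310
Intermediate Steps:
J(P) = 23 + 10*P (J(P) = -7 + (3 + P)*(4 + 6) = -7 + (3 + P)*10 = -7 + (30 + 10*P) = 23 + 10*P)
J(0) + f*(-127) = (23 + 10*0) - 81*(-127) = (23 + 0) + 10287 = 23 + 10287 = 10310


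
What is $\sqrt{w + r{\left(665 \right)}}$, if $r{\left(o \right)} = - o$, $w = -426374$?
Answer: $i \sqrt{427039} \approx 653.48 i$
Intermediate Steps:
$\sqrt{w + r{\left(665 \right)}} = \sqrt{-426374 - 665} = \sqrt{-427039} = i \sqrt{427039}$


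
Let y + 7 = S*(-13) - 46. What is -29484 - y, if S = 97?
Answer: -28170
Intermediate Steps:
y = -1314 (y = -7 + (97*(-13) - 46) = -7 + (-1261 - 46) = -7 - 1307 = -1314)
-29484 - y = -29484 - 1*(-1314) = -29484 + 1314 = -28170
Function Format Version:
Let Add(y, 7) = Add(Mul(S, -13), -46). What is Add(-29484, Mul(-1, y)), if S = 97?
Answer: -28170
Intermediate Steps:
y = -1314 (y = Add(-7, Add(Mul(97, -13), -46)) = Add(-7, Add(-1261, -46)) = Add(-7, -1307) = -1314)
Add(-29484, Mul(-1, y)) = Add(-29484, Mul(-1, -1314)) = Add(-29484, 1314) = -28170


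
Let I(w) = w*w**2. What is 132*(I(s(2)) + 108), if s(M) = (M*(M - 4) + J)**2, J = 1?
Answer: 110484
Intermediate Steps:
s(M) = (1 + M*(-4 + M))**2 (s(M) = (M*(M - 4) + 1)**2 = (M*(-4 + M) + 1)**2 = (1 + M*(-4 + M))**2)
I(w) = w**3
132*(I(s(2)) + 108) = 132*(((1 + 2**2 - 4*2)**2)**3 + 108) = 132*(((1 + 4 - 8)**2)**3 + 108) = 132*(((-3)**2)**3 + 108) = 132*(9**3 + 108) = 132*(729 + 108) = 132*837 = 110484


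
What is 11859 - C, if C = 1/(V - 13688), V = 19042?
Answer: 63493085/5354 ≈ 11859.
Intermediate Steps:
C = 1/5354 (C = 1/(19042 - 13688) = 1/5354 ≈ 0.00018678)
11859 - C = 11859 - 1*1/5354 = 11859 - 1/5354 = 63493085/5354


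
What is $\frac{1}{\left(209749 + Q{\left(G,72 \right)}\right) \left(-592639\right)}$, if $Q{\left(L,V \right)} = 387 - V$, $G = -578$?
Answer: $- \frac{1}{124492118896} \approx -8.0326 \cdot 10^{-12}$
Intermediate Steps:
$\frac{1}{\left(209749 + Q{\left(G,72 \right)}\right) \left(-592639\right)} = \frac{1}{\left(209749 + \left(387 - 72\right)\right) \left(-592639\right)} = \frac{1}{209749 + \left(387 - 72\right)} \left(- \frac{1}{592639}\right) = \frac{1}{209749 + 315} \left(- \frac{1}{592639}\right) = \frac{1}{210064} \left(- \frac{1}{592639}\right) = - \frac{1}{124492118896}$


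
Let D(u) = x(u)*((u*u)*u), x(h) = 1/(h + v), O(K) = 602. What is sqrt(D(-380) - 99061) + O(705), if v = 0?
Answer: 602 + sqrt(45339) ≈ 814.93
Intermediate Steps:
x(h) = 1/h (x(h) = 1/(h + 0) = 1/h)
D(u) = u**2 (D(u) = ((u*u)*u)/u = (u**2*u)/u = u**3/u = u**2)
sqrt(D(-380) - 99061) + O(705) = sqrt((-380)**2 - 99061) + 602 = sqrt(144400 - 99061) + 602 = sqrt(45339) + 602 = 602 + sqrt(45339)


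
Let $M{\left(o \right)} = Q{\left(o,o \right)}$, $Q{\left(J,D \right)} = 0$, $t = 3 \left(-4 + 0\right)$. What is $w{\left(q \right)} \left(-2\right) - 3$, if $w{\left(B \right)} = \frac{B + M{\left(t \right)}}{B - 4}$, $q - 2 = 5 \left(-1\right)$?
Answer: $- \frac{27}{7} \approx -3.8571$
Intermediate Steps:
$q = -3$ ($q = 2 + 5 \left(-1\right) = 2 - 5 = -3$)
$t = -12$ ($t = 3 \left(-4\right) = -12$)
$M{\left(o \right)} = 0$
$w{\left(B \right)} = \frac{B}{-4 + B}$ ($w{\left(B \right)} = \frac{B + 0}{B - 4} = \frac{B}{-4 + B}$)
$w{\left(q \right)} \left(-2\right) - 3 = - \frac{3}{-4 - 3} \left(-2\right) - 3 = - \frac{3}{-7} \left(-2\right) - 3 = \left(-3\right) \left(- \frac{1}{7}\right) \left(-2\right) - 3 = \frac{3}{7} \left(-2\right) - 3 = - \frac{6}{7} - 3 = - \frac{27}{7}$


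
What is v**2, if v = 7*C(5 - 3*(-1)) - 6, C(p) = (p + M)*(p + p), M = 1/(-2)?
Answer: 695556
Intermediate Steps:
M = -1/2 ≈ -0.50000
C(p) = 2*p*(-1/2 + p) (C(p) = (p - 1/2)*(p + p) = (-1/2 + p)*(2*p) = 2*p*(-1/2 + p))
v = 834 (v = 7*((5 - 3*(-1))*(-1 + 2*(5 - 3*(-1)))) - 6 = 7*((5 + 3)*(-1 + 2*(5 + 3))) - 6 = 7*(8*(-1 + 2*8)) - 6 = 7*(8*(-1 + 16)) - 6 = 7*(8*15) - 6 = 7*120 - 6 = 840 - 6 = 834)
v**2 = 834**2 = 695556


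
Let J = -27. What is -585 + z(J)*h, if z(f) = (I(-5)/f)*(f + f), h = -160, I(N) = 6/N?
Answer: -201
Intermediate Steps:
z(f) = -12/5 (z(f) = ((6/(-5))/f)*(f + f) = ((6*(-⅕))/f)*(2*f) = (-6/(5*f))*(2*f) = -12/5)
-585 + z(J)*h = -585 - 12/5*(-160) = -585 + 384 = -201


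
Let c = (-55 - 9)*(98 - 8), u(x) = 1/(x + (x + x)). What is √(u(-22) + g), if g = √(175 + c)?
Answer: √(-66 + 4356*I*√5585)/66 ≈ 6.1122 + 6.1134*I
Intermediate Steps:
u(x) = 1/(3*x) (u(x) = 1/(x + 2*x) = 1/(3*x))
c = -5760 (c = -64*90 = -5760)
g = I*√5585 (g = √(175 - 5760) = √(-5585) = I*√5585 ≈ 74.733*I)
√(u(-22) + g) = √((⅓)/(-22) + I*√5585) = √((⅓)*(-1/22) + I*√5585) = √(-1/66 + I*√5585)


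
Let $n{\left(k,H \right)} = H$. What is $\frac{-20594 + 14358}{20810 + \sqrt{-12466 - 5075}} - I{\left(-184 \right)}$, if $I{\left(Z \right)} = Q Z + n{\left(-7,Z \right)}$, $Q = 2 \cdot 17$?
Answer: $\frac{2788864476880}{433073641} + \frac{18708 i \sqrt{1949}}{433073641} \approx 6439.7 + 0.0019071 i$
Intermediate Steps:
$Q = 34$
$I{\left(Z \right)} = 35 Z$ ($I{\left(Z \right)} = 34 Z + Z = 35 Z$)
$\frac{-20594 + 14358}{20810 + \sqrt{-12466 - 5075}} - I{\left(-184 \right)} = \frac{-20594 + 14358}{20810 + \sqrt{-12466 - 5075}} - 35 \left(-184\right) = - \frac{6236}{20810 + \sqrt{-17541}} - -6440 = - \frac{6236}{20810 + 3 i \sqrt{1949}} + 6440 = 6440 - \frac{6236}{20810 + 3 i \sqrt{1949}}$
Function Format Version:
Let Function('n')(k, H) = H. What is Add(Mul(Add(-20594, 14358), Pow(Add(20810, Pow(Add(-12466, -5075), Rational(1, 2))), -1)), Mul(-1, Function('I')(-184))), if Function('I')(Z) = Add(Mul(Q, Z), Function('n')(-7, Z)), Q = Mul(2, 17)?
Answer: Add(Rational(2788864476880, 433073641), Mul(Rational(18708, 433073641), I, Pow(1949, Rational(1, 2)))) ≈ Add(6439.7, Mul(0.0019071, I))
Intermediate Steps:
Q = 34
Function('I')(Z) = Mul(35, Z) (Function('I')(Z) = Add(Mul(34, Z), Z) = Mul(35, Z))
Add(Mul(Add(-20594, 14358), Pow(Add(20810, Pow(Add(-12466, -5075), Rational(1, 2))), -1)), Mul(-1, Function('I')(-184))) = Add(Mul(Add(-20594, 14358), Pow(Add(20810, Pow(Add(-12466, -5075), Rational(1, 2))), -1)), Mul(-1, Mul(35, -184))) = Add(Mul(-6236, Pow(Add(20810, Pow(-17541, Rational(1, 2))), -1)), Mul(-1, -6440)) = Add(Mul(-6236, Pow(Add(20810, Mul(3, I, Pow(1949, Rational(1, 2)))), -1)), 6440) = Add(6440, Mul(-6236, Pow(Add(20810, Mul(3, I, Pow(1949, Rational(1, 2)))), -1)))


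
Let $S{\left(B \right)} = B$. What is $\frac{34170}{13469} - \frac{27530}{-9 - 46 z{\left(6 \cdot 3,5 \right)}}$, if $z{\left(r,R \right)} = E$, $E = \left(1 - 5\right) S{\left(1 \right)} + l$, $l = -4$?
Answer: $- \frac{358534540}{4835371} \approx -74.148$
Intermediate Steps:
$E = -8$ ($E = \left(1 - 5\right) 1 - 4 = \left(-4\right) 1 - 4 = -4 - 4 = -8$)
$z{\left(r,R \right)} = -8$
$\frac{34170}{13469} - \frac{27530}{-9 - 46 z{\left(6 \cdot 3,5 \right)}} = \frac{34170}{13469} - \frac{27530}{-9 - -368} = 34170 \cdot \frac{1}{13469} - \frac{27530}{-9 + 368} = \frac{34170}{13469} - \frac{27530}{359} = - \frac{358534540}{4835371}$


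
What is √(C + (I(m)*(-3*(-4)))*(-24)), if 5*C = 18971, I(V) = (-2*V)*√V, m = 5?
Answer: √(94855 + 72000*√5)/5 ≈ 101.16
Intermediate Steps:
I(V) = -2*V^(3/2)
C = 18971/5 (C = (⅕)*18971 = 18971/5 ≈ 3794.2)
√(C + (I(m)*(-3*(-4)))*(-24)) = √(18971/5 + ((-10*√5)*(-3*(-4)))*(-24)) = √(18971/5 + (-10*√5*12)*(-24)) = √(18971/5 - 120*√5*(-24)) = √(18971/5 + 2880*√5)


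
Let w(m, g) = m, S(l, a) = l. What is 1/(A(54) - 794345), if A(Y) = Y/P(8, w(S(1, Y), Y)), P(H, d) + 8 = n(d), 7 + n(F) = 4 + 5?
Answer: -1/794354 ≈ -1.2589e-6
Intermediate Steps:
n(F) = 2 (n(F) = -7 + (4 + 5) = -7 + 9 = 2)
P(H, d) = -6 (P(H, d) = -8 + 2 = -6)
A(Y) = -Y/6 (A(Y) = Y/(-6) = Y*(-⅙) = -Y/6)
1/(A(54) - 794345) = 1/(-⅙*54 - 794345) = 1/(-9 - 794345) = 1/(-794354) = -1/794354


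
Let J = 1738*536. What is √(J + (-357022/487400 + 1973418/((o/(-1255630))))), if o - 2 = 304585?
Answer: I*√4900062860759720673255443/824753910 ≈ 2684.0*I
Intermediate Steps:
o = 304587 (o = 2 + 304585 = 304587)
J = 931568
√(J + (-357022/487400 + 1973418/((o/(-1255630))))) = √(931568 + (-357022/487400 + 1973418/((304587/(-1255630))))) = √(931568 + (-357022*1/487400 + 1973418/((304587*(-1/1255630))))) = √(931568 + (-178511/243700 + 1973418/(-304587/1255630))) = √(931568 + (-178511/243700 + 1973418*(-1255630/304587))) = √(931568 + (-178511/243700 - 825960947780/101529)) = √(931568 - 201286701098029319/24742617300) = √(-178237270585102919/24742617300) = I*√4900062860759720673255443/824753910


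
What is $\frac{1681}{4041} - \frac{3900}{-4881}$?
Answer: $\frac{7988287}{6574707} \approx 1.215$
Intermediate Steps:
$\frac{1681}{4041} - \frac{3900}{-4881} = 1681 \cdot \frac{1}{4041} - - \frac{1300}{1627} = \frac{1681}{4041} + \frac{1300}{1627} = \frac{7988287}{6574707}$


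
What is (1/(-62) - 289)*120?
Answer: -1075140/31 ≈ -34682.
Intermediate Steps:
(1/(-62) - 289)*120 = (-1/62 - 289)*120 = -17919/62*120 = -1075140/31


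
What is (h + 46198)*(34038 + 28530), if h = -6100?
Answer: 2508851664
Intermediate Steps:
(h + 46198)*(34038 + 28530) = (-6100 + 46198)*(34038 + 28530) = 40098*62568 = 2508851664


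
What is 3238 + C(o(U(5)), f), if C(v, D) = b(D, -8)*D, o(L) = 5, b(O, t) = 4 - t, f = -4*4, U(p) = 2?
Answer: 3046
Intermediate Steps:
f = -16
C(v, D) = 12*D (C(v, D) = (4 - 1*(-8))*D = (4 + 8)*D = 12*D)
3238 + C(o(U(5)), f) = 3238 + 12*(-16) = 3238 - 192 = 3046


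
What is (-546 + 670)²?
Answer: 15376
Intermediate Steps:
(-546 + 670)² = 124² = 15376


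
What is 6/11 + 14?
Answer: 160/11 ≈ 14.545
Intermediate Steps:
6/11 + 14 = 160/11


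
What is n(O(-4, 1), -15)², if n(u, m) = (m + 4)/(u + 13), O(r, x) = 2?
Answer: 121/225 ≈ 0.53778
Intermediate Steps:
n(u, m) = (4 + m)/(13 + u)
n(O(-4, 1), -15)² = ((4 - 15)/(13 + 2))² = (-11/15)² = 121/225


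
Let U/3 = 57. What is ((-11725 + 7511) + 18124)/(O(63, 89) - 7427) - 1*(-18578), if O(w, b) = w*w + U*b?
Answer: 218509768/11761 ≈ 18579.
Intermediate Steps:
U = 171 (U = 3*57 = 171)
O(w, b) = w² + 171*b (O(w, b) = w*w + 171*b = w² + 171*b)
((-11725 + 7511) + 18124)/(O(63, 89) - 7427) - 1*(-18578) = ((-11725 + 7511) + 18124)/((63² + 171*89) - 7427) - 1*(-18578) = (-4214 + 18124)/((3969 + 15219) - 7427) + 18578 = 13910/(19188 - 7427) + 18578 = 13910/11761 + 18578 = 218509768/11761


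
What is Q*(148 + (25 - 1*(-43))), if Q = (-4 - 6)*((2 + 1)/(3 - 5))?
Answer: 3240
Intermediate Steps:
Q = 15 (Q = -30/(-2) = -30*(-1)/2 = -10*(-3/2) = 15)
Q*(148 + (25 - 1*(-43))) = 15*(148 + (25 - 1*(-43))) = 15*(148 + (25 + 43)) = 15*(148 + 68) = 15*216 = 3240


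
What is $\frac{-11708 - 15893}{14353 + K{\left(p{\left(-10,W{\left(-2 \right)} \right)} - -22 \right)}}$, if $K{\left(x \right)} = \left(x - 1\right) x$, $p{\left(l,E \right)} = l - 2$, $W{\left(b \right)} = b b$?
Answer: $- \frac{27601}{14443} \approx -1.911$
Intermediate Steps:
$W{\left(b \right)} = b^{2}$
$p{\left(l,E \right)} = -2 + l$ ($p{\left(l,E \right)} = l - 2 = -2 + l$)
$K{\left(x \right)} = x \left(-1 + x\right)$ ($K{\left(x \right)} = \left(-1 + x\right) x = x \left(-1 + x\right)$)
$\frac{-11708 - 15893}{14353 + K{\left(p{\left(-10,W{\left(-2 \right)} \right)} - -22 \right)}} = \frac{-11708 - 15893}{14353 + \left(\left(-2 - 10\right) - -22\right) \left(-1 - -10\right)} = - \frac{27601}{14353 + \left(-12 + 22\right) \left(-1 + \left(-12 + 22\right)\right)} = - \frac{27601}{14353 + 10 \left(-1 + 10\right)} = - \frac{27601}{14353 + 10 \cdot 9} = - \frac{27601}{14353 + 90} = - \frac{27601}{14443}$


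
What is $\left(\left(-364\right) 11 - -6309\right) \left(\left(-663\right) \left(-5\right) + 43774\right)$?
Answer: $108540145$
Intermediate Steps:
$\left(\left(-364\right) 11 - -6309\right) \left(\left(-663\right) \left(-5\right) + 43774\right) = \left(-4004 + \left(-3522 + 9831\right)\right) \left(3315 + 43774\right) = \left(-4004 + 6309\right) 47089 = 2305 \cdot 47089 = 108540145$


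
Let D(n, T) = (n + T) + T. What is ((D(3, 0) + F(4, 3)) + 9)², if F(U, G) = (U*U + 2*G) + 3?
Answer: 1369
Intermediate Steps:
D(n, T) = n + 2*T (D(n, T) = (T + n) + T = n + 2*T)
F(U, G) = 3 + U² + 2*G (F(U, G) = (U² + 2*G) + 3 = 3 + U² + 2*G)
((D(3, 0) + F(4, 3)) + 9)² = (((3 + 2*0) + (3 + 4² + 2*3)) + 9)² = (((3 + 0) + (3 + 16 + 6)) + 9)² = ((3 + 25) + 9)² = (28 + 9)² = 37² = 1369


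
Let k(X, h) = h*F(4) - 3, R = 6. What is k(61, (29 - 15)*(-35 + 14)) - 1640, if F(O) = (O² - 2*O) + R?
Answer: -5759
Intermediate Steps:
F(O) = 6 + O² - 2*O (F(O) = (O² - 2*O) + 6 = 6 + O² - 2*O)
k(X, h) = -3 + 14*h (k(X, h) = h*(6 + 4² - 2*4) - 3 = h*(6 + 16 - 8) - 3 = h*14 - 3 = 14*h - 3 = -3 + 14*h)
k(61, (29 - 15)*(-35 + 14)) - 1640 = (-3 + 14*((29 - 15)*(-35 + 14))) - 1640 = (-3 + 14*(14*(-21))) - 1640 = (-3 + 14*(-294)) - 1640 = (-3 - 4116) - 1640 = -4119 - 1640 = -5759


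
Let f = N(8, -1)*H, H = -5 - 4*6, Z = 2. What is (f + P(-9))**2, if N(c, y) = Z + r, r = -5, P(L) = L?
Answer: 6084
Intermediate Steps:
N(c, y) = -3 (N(c, y) = 2 - 5 = -3)
H = -29 (H = -5 - 24 = -29)
f = 87 (f = -3*(-29) = 87)
(f + P(-9))**2 = (87 - 9)**2 = 78**2 = 6084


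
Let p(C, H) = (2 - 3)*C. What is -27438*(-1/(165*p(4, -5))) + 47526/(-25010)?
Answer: -11959859/275110 ≈ -43.473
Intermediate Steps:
p(C, H) = -C
-27438*(-1/(165*p(4, -5))) + 47526/(-25010) = -27438/((33*(-1*4))*(-5)) + 47526/(-25010) = -27438/((33*(-4))*(-5)) + 47526*(-1/25010) = -27438/((-132*(-5))) - 23763/12505 = -27438/660 - 23763/12505 = -27438*1/660 - 23763/12505 = -4573/110 - 23763/12505 = -11959859/275110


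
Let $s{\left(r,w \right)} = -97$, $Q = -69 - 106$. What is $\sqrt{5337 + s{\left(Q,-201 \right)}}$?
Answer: $2 \sqrt{1310} \approx 72.388$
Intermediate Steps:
$Q = -175$ ($Q = -69 - 106 = -175$)
$\sqrt{5337 + s{\left(Q,-201 \right)}} = \sqrt{5337 - 97} = \sqrt{5240} = 2 \sqrt{1310}$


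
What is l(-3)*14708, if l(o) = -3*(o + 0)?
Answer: 132372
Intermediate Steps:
l(o) = -3*o
l(-3)*14708 = -3*(-3)*14708 = 9*14708 = 132372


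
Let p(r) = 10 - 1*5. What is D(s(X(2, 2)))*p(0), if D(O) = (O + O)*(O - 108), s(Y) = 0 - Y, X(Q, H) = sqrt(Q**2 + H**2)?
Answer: 80 + 2160*sqrt(2) ≈ 3134.7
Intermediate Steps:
p(r) = 5 (p(r) = 10 - 5 = 5)
X(Q, H) = sqrt(H**2 + Q**2)
s(Y) = -Y
D(O) = 2*O*(-108 + O) (D(O) = (2*O)*(-108 + O) = 2*O*(-108 + O))
D(s(X(2, 2)))*p(0) = (2*(-sqrt(2**2 + 2**2))*(-108 - sqrt(2**2 + 2**2)))*5 = (2*(-sqrt(4 + 4))*(-108 - sqrt(4 + 4)))*5 = (2*(-sqrt(8))*(-108 - sqrt(8)))*5 = (2*(-2*sqrt(2))*(-108 - 2*sqrt(2)))*5 = -4*sqrt(2)*(-108 - 2*sqrt(2))*5 = -20*sqrt(2)*(-108 - 2*sqrt(2))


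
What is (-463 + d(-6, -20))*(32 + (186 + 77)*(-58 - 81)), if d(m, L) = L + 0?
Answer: 17641575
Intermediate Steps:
d(m, L) = L
(-463 + d(-6, -20))*(32 + (186 + 77)*(-58 - 81)) = (-463 - 20)*(32 + (186 + 77)*(-58 - 81)) = -483*(32 + 263*(-139)) = -483*(32 - 36557) = -483*(-36525) = 17641575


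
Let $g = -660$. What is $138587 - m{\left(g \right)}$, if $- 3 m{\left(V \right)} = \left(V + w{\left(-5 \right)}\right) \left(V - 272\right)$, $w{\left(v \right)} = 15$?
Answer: $338967$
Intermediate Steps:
$m{\left(V \right)} = - \frac{\left(-272 + V\right) \left(15 + V\right)}{3}$ ($m{\left(V \right)} = - \frac{\left(V + 15\right) \left(V - 272\right)}{3} = - \frac{\left(15 + V\right) \left(-272 + V\right)}{3} = - \frac{\left(-272 + V\right) \left(15 + V\right)}{3}$)
$138587 - m{\left(g \right)} = 138587 - \left(1360 - \frac{\left(-660\right)^{2}}{3} + \frac{257}{3} \left(-660\right)\right) = 138587 - \left(1360 - 145200 - 56540\right) = 138587 - -200380 = 138587 + 200380 = 338967$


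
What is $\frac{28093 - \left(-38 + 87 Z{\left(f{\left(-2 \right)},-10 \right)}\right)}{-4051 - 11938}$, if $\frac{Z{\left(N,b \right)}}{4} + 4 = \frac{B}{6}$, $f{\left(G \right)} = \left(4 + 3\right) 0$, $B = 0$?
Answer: $- \frac{29523}{15989} \approx -1.8465$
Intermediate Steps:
$f{\left(G \right)} = 0$ ($f{\left(G \right)} = 7 \cdot 0 = 0$)
$Z{\left(N,b \right)} = -16$ ($Z{\left(N,b \right)} = -16 + 4 \cdot \frac{0}{6} = -16 + 4 \cdot 0 \cdot \frac{1}{6} = -16 + 4 \cdot 0 = -16 + 0 = -16$)
$\frac{28093 - \left(-38 + 87 Z{\left(f{\left(-2 \right)},-10 \right)}\right)}{-4051 - 11938} = \frac{28093 + \left(\left(-87\right) \left(-16\right) + 38\right)}{-4051 - 11938} = \frac{28093 + \left(1392 + 38\right)}{-15989} = \left(28093 + 1430\right) \left(- \frac{1}{15989}\right) = 29523 \left(- \frac{1}{15989}\right) = - \frac{29523}{15989}$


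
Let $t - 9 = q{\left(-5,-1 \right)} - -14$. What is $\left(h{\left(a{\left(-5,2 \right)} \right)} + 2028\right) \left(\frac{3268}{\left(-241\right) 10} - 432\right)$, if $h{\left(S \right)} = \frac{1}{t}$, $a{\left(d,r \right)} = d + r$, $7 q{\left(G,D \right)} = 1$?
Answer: $- \frac{85781591671}{97605} \approx -8.7887 \cdot 10^{5}$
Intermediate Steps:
$q{\left(G,D \right)} = \frac{1}{7}$ ($q{\left(G,D \right)} = \frac{1}{7} \cdot 1 = \frac{1}{7}$)
$t = \frac{162}{7}$ ($t = 9 + \left(\frac{1}{7} - -14\right) = 9 + \left(\frac{1}{7} + 14\right) = 9 + \frac{99}{7} = \frac{162}{7} \approx 23.143$)
$h{\left(S \right)} = \frac{7}{162}$ ($h{\left(S \right)} = \frac{1}{\frac{162}{7}} = \frac{7}{162}$)
$\left(h{\left(a{\left(-5,2 \right)} \right)} + 2028\right) \left(\frac{3268}{\left(-241\right) 10} - 432\right) = \left(\frac{7}{162} + 2028\right) \left(\frac{3268}{\left(-241\right) 10} - 432\right) = \frac{328543 \left(\frac{3268}{-2410} - 432\right)}{162} = \frac{328543 \left(3268 \left(- \frac{1}{2410}\right) - 432\right)}{162} = \frac{328543 \left(- \frac{1634}{1205} - 432\right)}{162} = \frac{328543}{162} \left(- \frac{522194}{1205}\right) = - \frac{85781591671}{97605}$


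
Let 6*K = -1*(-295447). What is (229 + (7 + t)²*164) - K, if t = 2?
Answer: -214369/6 ≈ -35728.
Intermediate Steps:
K = 295447/6 (K = (-1*(-295447))/6 = (⅙)*295447 = 295447/6 ≈ 49241.)
(229 + (7 + t)²*164) - K = (229 + (7 + 2)²*164) - 1*295447/6 = (229 + 9²*164) - 295447/6 = (229 + 81*164) - 295447/6 = (229 + 13284) - 295447/6 = 13513 - 295447/6 = -214369/6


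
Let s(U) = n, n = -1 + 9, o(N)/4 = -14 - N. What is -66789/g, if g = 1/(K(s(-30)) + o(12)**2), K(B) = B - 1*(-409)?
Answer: -750240837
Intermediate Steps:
o(N) = -56 - 4*N (o(N) = 4*(-14 - N) = -56 - 4*N)
n = 8
s(U) = 8
K(B) = 409 + B (K(B) = B + 409 = 409 + B)
g = 1/11233 (g = 1/((409 + 8) + (-56 - 4*12)**2) = 1/(417 + (-56 - 48)**2) = 1/(417 + (-104)**2) = 1/(417 + 10816) = 1/11233 ≈ 8.9023e-5)
-66789/g = -66789/1/11233 = -66789*11233 = -750240837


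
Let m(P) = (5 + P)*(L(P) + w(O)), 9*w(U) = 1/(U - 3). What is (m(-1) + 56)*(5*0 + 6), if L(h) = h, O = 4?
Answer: 944/3 ≈ 314.67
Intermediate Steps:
w(U) = 1/(9*(-3 + U)) (w(U) = 1/(9*(U - 3)) = 1/(9*(-3 + U)))
m(P) = (5 + P)*(1/9 + P) (m(P) = (5 + P)*(P + 1/(9*(-3 + 4))) = (5 + P)*(P + (1/9)/1) = (5 + P)*(P + (1/9)*1) = (5 + P)*(P + 1/9) = (5 + P)*(1/9 + P))
(m(-1) + 56)*(5*0 + 6) = ((5/9 + (-1)**2 + (46/9)*(-1)) + 56)*(5*0 + 6) = ((5/9 + 1 - 46/9) + 56)*(0 + 6) = (-32/9 + 56)*6 = (472/9)*6 = 944/3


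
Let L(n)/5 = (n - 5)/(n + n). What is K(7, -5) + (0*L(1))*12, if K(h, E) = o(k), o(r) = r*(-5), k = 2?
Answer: -10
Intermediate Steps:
o(r) = -5*r
L(n) = 5*(-5 + n)/(2*n) (L(n) = 5*((n - 5)/(n + n)) = 5*((-5 + n)/((2*n))) = 5*((-5 + n)*(1/(2*n))) = 5*((-5 + n)/(2*n)) = 5*(-5 + n)/(2*n))
K(h, E) = -10 (K(h, E) = -5*2 = -10)
K(7, -5) + (0*L(1))*12 = -10 + (0*((5/2)*(-5 + 1)/1))*12 = -10 + (0*((5/2)*1*(-4)))*12 = -10 + (0*(-10))*12 = -10 + 0*12 = -10 + 0 = -10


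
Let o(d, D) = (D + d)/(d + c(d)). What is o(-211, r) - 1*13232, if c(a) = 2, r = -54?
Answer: -2765223/209 ≈ -13231.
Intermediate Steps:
o(d, D) = (D + d)/(2 + d) (o(d, D) = (D + d)/(d + 2) = (D + d)/(2 + d))
o(-211, r) - 1*13232 = (-54 - 211)/(2 - 211) - 1*13232 = -265/(-209) - 13232 = -1/209*(-265) - 13232 = 265/209 - 13232 = -2765223/209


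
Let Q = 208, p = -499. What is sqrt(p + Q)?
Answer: I*sqrt(291) ≈ 17.059*I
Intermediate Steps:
sqrt(p + Q) = sqrt(-499 + 208) = sqrt(-291) = I*sqrt(291)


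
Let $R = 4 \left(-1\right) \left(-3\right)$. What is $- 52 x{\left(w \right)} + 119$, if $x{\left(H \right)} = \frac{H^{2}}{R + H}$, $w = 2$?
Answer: $\frac{729}{7} \approx 104.14$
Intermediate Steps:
$R = 12$ ($R = \left(-4\right) \left(-3\right) = 12$)
$x{\left(H \right)} = \frac{H^{2}}{12 + H}$
$- 52 x{\left(w \right)} + 119 = - 52 \frac{2^{2}}{12 + 2} + 119 = - 52 \cdot \frac{4}{14} + 119 = - 52 \cdot 4 \cdot \frac{1}{14} + 119 = \left(-52\right) \frac{2}{7} + 119 = - \frac{104}{7} + 119 = \frac{729}{7}$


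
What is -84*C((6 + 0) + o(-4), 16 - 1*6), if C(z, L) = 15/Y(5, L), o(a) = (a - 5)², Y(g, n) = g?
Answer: -252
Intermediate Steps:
o(a) = (-5 + a)²
C(z, L) = 3 (C(z, L) = 15/5 = 15*(⅕) = 3)
-84*C((6 + 0) + o(-4), 16 - 1*6) = -84*3 = -252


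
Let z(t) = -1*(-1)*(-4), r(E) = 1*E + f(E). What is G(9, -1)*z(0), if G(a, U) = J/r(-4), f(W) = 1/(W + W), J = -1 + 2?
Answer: 32/33 ≈ 0.96970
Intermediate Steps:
J = 1
f(W) = 1/(2*W)
r(E) = E + 1/(2*E) (r(E) = 1*E + 1/(2*E) = E + 1/(2*E))
G(a, U) = -8/33 (G(a, U) = 1/(-4 + (1/2)/(-4)) = 1/(-4 + (1/2)*(-1/4)) = 1/(-4 - 1/8) = 1/(-33/8) = 1*(-8/33) = -8/33)
z(t) = -4 (z(t) = 1*(-4) = -4)
G(9, -1)*z(0) = -8/33*(-4) = 32/33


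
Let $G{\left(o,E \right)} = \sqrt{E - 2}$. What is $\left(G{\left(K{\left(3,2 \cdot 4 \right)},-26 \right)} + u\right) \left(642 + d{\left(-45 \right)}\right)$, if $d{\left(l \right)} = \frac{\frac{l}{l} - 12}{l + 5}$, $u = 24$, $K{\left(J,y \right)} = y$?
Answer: $\frac{77073}{5} + \frac{25691 i \sqrt{7}}{20} \approx 15415.0 + 3398.6 i$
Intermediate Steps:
$G{\left(o,E \right)} = \sqrt{-2 + E}$
$d{\left(l \right)} = - \frac{11}{5 + l}$ ($d{\left(l \right)} = \frac{1 - 12}{5 + l} = - \frac{11}{5 + l}$)
$\left(G{\left(K{\left(3,2 \cdot 4 \right)},-26 \right)} + u\right) \left(642 + d{\left(-45 \right)}\right) = \left(\sqrt{-2 - 26} + 24\right) \left(642 - \frac{11}{5 - 45}\right) = \left(\sqrt{-28} + 24\right) \left(642 - \frac{11}{-40}\right) = \left(2 i \sqrt{7} + 24\right) \left(642 - - \frac{11}{40}\right) = \left(24 + 2 i \sqrt{7}\right) \left(642 + \frac{11}{40}\right) = \left(24 + 2 i \sqrt{7}\right) \frac{25691}{40} = \frac{77073}{5} + \frac{25691 i \sqrt{7}}{20}$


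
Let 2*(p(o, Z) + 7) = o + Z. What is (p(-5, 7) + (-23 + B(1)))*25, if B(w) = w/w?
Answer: -700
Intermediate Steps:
B(w) = 1
p(o, Z) = -7 + Z/2 + o/2 (p(o, Z) = -7 + (o + Z)/2 = -7 + (Z + o)/2 = -7 + (Z/2 + o/2) = -7 + Z/2 + o/2)
(p(-5, 7) + (-23 + B(1)))*25 = ((-7 + (½)*7 + (½)*(-5)) + (-23 + 1))*25 = ((-7 + 7/2 - 5/2) - 22)*25 = (-6 - 22)*25 = -28*25 = -700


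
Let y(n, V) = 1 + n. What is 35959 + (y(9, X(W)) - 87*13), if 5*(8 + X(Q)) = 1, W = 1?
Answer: 34838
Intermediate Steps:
X(Q) = -39/5 (X(Q) = -8 + (1/5)*1 = -8 + 1/5 = -39/5)
35959 + (y(9, X(W)) - 87*13) = 35959 + ((1 + 9) - 87*13) = 35959 + (10 - 1131) = 35959 - 1121 = 34838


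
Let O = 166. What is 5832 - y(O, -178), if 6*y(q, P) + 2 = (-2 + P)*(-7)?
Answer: 16867/3 ≈ 5622.3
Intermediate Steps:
y(q, P) = 2 - 7*P/6 (y(q, P) = -⅓ + ((-2 + P)*(-7))/6 = -⅓ + (14 - 7*P)/6 = -⅓ + (7/3 - 7*P/6) = 2 - 7*P/6)
5832 - y(O, -178) = 5832 - (2 - 7/6*(-178)) = 5832 - (2 + 623/3) = 5832 - 1*629/3 = 5832 - 629/3 = 16867/3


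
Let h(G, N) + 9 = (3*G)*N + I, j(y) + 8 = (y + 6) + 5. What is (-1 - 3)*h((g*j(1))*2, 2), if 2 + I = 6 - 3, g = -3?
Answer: 608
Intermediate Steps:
j(y) = 3 + y (j(y) = -8 + ((y + 6) + 5) = -8 + ((6 + y) + 5) = -8 + (11 + y) = 3 + y)
I = 1 (I = -2 + (6 - 3) = -2 + 3 = 1)
h(G, N) = -8 + 3*G*N (h(G, N) = -9 + ((3*G)*N + 1) = -9 + (3*G*N + 1) = -9 + (1 + 3*G*N) = -8 + 3*G*N)
(-1 - 3)*h((g*j(1))*2, 2) = (-1 - 3)*(-8 + 3*(-3*(3 + 1)*2)*2) = -4*(-8 + 3*(-3*4*2)*2) = -4*(-8 + 3*(-12*2)*2) = -4*(-8 + 3*(-24)*2) = -4*(-8 - 144) = -4*(-152) = 608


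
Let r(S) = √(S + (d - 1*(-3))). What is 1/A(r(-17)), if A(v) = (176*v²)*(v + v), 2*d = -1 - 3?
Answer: I/22528 ≈ 4.4389e-5*I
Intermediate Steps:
d = -2 (d = (-1 - 3)/2 = (½)*(-4) = -2)
r(S) = √(1 + S) (r(S) = √(S + (-2 - 1*(-3))) = √(S + (-2 + 3)) = √(S + 1) = √(1 + S))
A(v) = 352*v³ (A(v) = (176*v²)*(2*v) = 352*v³)
1/A(r(-17)) = 1/(352*(√(1 - 17))³) = 1/(352*(√(-16))³) = 1/(352*(4*I)³) = 1/(352*(-64*I)) = 1/(-22528*I) = I/22528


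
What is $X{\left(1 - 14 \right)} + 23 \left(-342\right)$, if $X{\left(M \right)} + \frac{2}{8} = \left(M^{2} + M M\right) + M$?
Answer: $- \frac{30165}{4} \approx -7541.3$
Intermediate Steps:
$X{\left(M \right)} = - \frac{1}{4} + M + 2 M^{2}$ ($X{\left(M \right)} = - \frac{1}{4} + \left(\left(M^{2} + M M\right) + M\right) = - \frac{1}{4} + \left(\left(M^{2} + M^{2}\right) + M\right) = - \frac{1}{4} + \left(2 M^{2} + M\right) = - \frac{1}{4} + \left(M + 2 M^{2}\right) = - \frac{1}{4} + M + 2 M^{2}$)
$X{\left(1 - 14 \right)} + 23 \left(-342\right) = \left(- \frac{1}{4} + \left(1 - 14\right) + 2 \left(1 - 14\right)^{2}\right) + 23 \left(-342\right) = \left(- \frac{1}{4} - 13 + 2 \left(-13\right)^{2}\right) - 7866 = \left(- \frac{1}{4} - 13 + 2 \cdot 169\right) - 7866 = \left(- \frac{1}{4} - 13 + 338\right) - 7866 = \frac{1299}{4} - 7866 = - \frac{30165}{4}$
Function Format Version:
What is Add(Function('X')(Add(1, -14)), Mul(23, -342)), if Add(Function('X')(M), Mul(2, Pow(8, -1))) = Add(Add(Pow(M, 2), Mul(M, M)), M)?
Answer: Rational(-30165, 4) ≈ -7541.3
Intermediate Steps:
Function('X')(M) = Add(Rational(-1, 4), M, Mul(2, Pow(M, 2))) (Function('X')(M) = Add(Rational(-1, 4), Add(Add(Pow(M, 2), Mul(M, M)), M)) = Add(Rational(-1, 4), Add(Add(Pow(M, 2), Pow(M, 2)), M)) = Add(Rational(-1, 4), Add(Mul(2, Pow(M, 2)), M)) = Add(Rational(-1, 4), Add(M, Mul(2, Pow(M, 2)))) = Add(Rational(-1, 4), M, Mul(2, Pow(M, 2))))
Add(Function('X')(Add(1, -14)), Mul(23, -342)) = Add(Add(Rational(-1, 4), Add(1, -14), Mul(2, Pow(Add(1, -14), 2))), Mul(23, -342)) = Add(Add(Rational(-1, 4), -13, Mul(2, Pow(-13, 2))), -7866) = Add(Add(Rational(-1, 4), -13, Mul(2, 169)), -7866) = Add(Add(Rational(-1, 4), -13, 338), -7866) = Add(Rational(1299, 4), -7866) = Rational(-30165, 4)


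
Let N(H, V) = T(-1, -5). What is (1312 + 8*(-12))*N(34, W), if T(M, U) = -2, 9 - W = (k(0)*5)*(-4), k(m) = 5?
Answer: -2432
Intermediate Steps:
W = 109 (W = 9 - 5*5*(-4) = 9 - 25*(-4) = 9 - 1*(-100) = 9 + 100 = 109)
N(H, V) = -2
(1312 + 8*(-12))*N(34, W) = (1312 + 8*(-12))*(-2) = (1312 - 96)*(-2) = 1216*(-2) = -2432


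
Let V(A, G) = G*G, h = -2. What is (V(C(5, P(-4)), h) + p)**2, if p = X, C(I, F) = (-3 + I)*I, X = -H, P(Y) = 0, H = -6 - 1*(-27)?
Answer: 289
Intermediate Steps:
H = 21 (H = -6 + 27 = 21)
X = -21 (X = -1*21 = -21)
C(I, F) = I*(-3 + I)
p = -21
V(A, G) = G**2
(V(C(5, P(-4)), h) + p)**2 = ((-2)**2 - 21)**2 = (4 - 21)**2 = (-17)**2 = 289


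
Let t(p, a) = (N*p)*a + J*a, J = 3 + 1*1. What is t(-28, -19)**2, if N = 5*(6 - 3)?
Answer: 62473216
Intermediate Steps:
J = 4 (J = 3 + 1 = 4)
N = 15 (N = 5*3 = 15)
t(p, a) = 4*a + 15*a*p (t(p, a) = (15*p)*a + 4*a = 15*a*p + 4*a = 4*a + 15*a*p)
t(-28, -19)**2 = (-19*(4 + 15*(-28)))**2 = (-19*(4 - 420))**2 = (-19*(-416))**2 = 7904**2 = 62473216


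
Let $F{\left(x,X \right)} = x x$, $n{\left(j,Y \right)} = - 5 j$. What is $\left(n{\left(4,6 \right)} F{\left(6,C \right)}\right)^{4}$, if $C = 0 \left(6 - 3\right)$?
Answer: $268738560000$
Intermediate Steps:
$C = 0$ ($C = 0 \cdot 3 = 0$)
$F{\left(x,X \right)} = x^{2}$
$\left(n{\left(4,6 \right)} F{\left(6,C \right)}\right)^{4} = \left(\left(-5\right) 4 \cdot 6^{2}\right)^{4} = \left(\left(-20\right) 36\right)^{4} = \left(-720\right)^{4} = 268738560000$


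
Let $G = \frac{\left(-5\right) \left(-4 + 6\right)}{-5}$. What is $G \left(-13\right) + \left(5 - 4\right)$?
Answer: $-25$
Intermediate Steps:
$G = 2$ ($G = \left(-5\right) 2 \left(- \frac{1}{5}\right) = \left(-10\right) \left(- \frac{1}{5}\right) = 2$)
$G \left(-13\right) + \left(5 - 4\right) = 2 \left(-13\right) + \left(5 - 4\right) = -26 + 1 = -25$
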